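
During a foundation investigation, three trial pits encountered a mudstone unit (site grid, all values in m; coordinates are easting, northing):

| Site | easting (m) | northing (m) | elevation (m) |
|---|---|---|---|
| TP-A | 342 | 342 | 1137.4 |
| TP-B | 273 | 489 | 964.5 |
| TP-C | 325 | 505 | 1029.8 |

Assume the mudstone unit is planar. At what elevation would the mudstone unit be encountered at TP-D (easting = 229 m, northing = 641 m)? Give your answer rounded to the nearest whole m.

824 m

Let the plane be z = a·easting + b·northing + c.
TP-B−TP-A: −69a + 147b = −172.9;  TP-C−TP-A: −17a + 163b = −107.6.
Solving gives a = 1.41352, b = −0.51270.
Then c = 1137.4 − a·342 − b·342 = 829.32.
At (229, 641): z = 323.7 − 328.6 + 829.32 = 824.4 m.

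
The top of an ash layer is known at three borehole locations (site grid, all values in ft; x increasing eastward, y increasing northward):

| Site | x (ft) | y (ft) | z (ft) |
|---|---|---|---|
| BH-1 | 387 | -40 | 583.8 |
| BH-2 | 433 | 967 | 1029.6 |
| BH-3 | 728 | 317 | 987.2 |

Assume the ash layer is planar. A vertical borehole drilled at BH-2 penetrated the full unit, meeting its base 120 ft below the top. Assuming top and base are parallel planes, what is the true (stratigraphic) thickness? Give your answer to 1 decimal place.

Let the plane be z = a·x + b·y + c.
BH-2−BH-1: 46a + 1007b = 445.8;  BH-3−BH-1: 341a + 357b = 403.4.
Solving gives a = 0.75566, b = 0.40818.
|∇z| = √(a²+b²) = 0.85885, so dip δ = arctan(0.85885) = 40.66°.
True thickness = vertical thickness × cos δ = 120 × cos 40.66° = 91.0 ft.

91.0 ft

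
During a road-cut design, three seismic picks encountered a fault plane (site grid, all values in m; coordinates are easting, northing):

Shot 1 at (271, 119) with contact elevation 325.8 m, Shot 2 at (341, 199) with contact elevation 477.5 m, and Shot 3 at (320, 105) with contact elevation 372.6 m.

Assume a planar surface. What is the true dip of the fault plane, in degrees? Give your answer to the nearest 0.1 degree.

Let the plane be z = a·easting + b·northing + c.
Shot 2−Shot 1: 70a + 80b = 151.7;  Shot 3−Shot 1: 49a − 14b = 46.8.
Solving gives a = 1.19751, b = 0.84843.
Gradient magnitude |∇z| = √(a² + b²) = √(1.43403 + 0.71983) = 1.46760.
True dip = arctan(1.46760) = 55.7°, dipping toward SW (azimuth ≈ 235°).

55.7°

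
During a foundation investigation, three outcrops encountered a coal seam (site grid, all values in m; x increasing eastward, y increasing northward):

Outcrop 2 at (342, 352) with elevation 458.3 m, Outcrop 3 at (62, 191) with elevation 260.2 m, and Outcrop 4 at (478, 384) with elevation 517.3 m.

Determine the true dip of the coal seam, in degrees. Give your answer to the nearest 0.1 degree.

40.1°

Let the plane be z = a·x + b·y + c.
Outcrop 3−Outcrop 2: −280a − 161b = −198.1;  Outcrop 4−Outcrop 2: 136a + 32b = 59.
Solving gives a = 0.24426, b = 0.80563.
Gradient magnitude |∇z| = √(a² + b²) = √(0.05966 + 0.64904) = 0.84184.
True dip = arctan(0.84184) = 40.1°, dipping toward SSW (azimuth ≈ 197°).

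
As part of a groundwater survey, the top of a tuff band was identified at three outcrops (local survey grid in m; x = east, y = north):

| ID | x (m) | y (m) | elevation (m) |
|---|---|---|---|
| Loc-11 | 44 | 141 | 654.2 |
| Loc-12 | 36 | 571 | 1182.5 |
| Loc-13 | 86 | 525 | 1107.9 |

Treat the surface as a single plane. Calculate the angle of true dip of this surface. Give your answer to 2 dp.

51.91°

Two edge vectors: Loc-11→Loc-12 = (-8, 430, 528.3), Loc-11→Loc-13 = (42, 384, 453.7).
Normal n = (Loc-11→Loc-12) × (Loc-11→Loc-13) = (-7776.2, 25818.2, -21132).
So ∂z/∂x = −n_x/n_z = −0.36798 and ∂z/∂y = −n_y/n_z = 1.22176.
Gradient magnitude |∇z| = √(a² + b²) = √(0.13541 + 1.49269) = 1.27597.
True dip = arctan(1.27597) = 51.91°, dipping toward SSE (azimuth ≈ 163°).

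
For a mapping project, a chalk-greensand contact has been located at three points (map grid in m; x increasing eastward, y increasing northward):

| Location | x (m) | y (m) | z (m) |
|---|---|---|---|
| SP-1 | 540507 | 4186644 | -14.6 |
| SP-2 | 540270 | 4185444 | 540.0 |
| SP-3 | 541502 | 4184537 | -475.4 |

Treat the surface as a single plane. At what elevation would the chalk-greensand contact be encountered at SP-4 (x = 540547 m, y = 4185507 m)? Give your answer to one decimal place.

241.9 m

Two edge vectors: SP-1→SP-2 = (-237, -1200, 554.6), SP-1→SP-3 = (995, -2107, -460.8).
Normal n = (SP-1→SP-2) × (SP-1→SP-3) = (1721502.2, 442617.4, 1693359).
So ∂z/∂x = −n_x/n_z = −1.016619748 and ∂z/∂y = −n_y/n_z = −0.261384266.
Intercept c from SP-1: -14.6 + 549490.09 + 1094322.87 = 1643798.36.
At (540547, 4185507): z = −549530.8 − 1094025.7 + 1643798.36 = 241.9 m.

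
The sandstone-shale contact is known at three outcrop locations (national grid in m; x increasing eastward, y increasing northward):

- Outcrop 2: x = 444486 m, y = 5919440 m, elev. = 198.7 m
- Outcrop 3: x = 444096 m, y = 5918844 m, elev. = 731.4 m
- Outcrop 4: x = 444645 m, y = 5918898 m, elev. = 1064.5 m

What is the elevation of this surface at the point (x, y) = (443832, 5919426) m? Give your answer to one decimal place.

-267.5 m

Two edge vectors: Outcrop 2→Outcrop 3 = (-390, -596, 532.7), Outcrop 2→Outcrop 4 = (159, -542, 865.8).
Normal n = (Outcrop 2→Outcrop 3) × (Outcrop 2→Outcrop 4) = (-227293.4, 422361.3, 306144).
So ∂z/∂x = −n_x/n_z = 0.742439506 and ∂z/∂y = −n_y/n_z = −1.379616455.
Intercept c from Outcrop 2: 198.7 − 330003.97 + 8166556.83 = 7836751.56.
At (443832, 5919426): z = 329518.4 − 8166537.5 + 7836751.56 = -267.5 m.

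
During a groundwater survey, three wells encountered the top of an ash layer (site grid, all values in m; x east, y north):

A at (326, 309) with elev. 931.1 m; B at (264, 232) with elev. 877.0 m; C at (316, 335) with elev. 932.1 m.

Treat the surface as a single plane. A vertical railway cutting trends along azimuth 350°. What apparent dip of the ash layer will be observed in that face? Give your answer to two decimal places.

Let the plane be z = a·x + b·y + c.
B−A: −62a − 77b = −54.1;  C−A: −10a + 26b = 1.
Solving gives a = 0.55819, b = 0.25315.
Unit vector along 350° is (sin 350°, cos 350°) = (-0.1736, 0.9848).
Slope in that direction = a·(-0.1736) + b·(0.9848) = 0.15237.
Apparent dip = arctan|0.15237| = 8.66° (true dip is 31.5°, so apparent ≤ true as expected).

8.66°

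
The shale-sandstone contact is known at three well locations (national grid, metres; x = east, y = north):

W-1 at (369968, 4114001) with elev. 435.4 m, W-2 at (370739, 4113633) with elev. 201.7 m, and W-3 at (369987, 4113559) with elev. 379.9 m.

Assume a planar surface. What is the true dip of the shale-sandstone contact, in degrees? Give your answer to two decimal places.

Let the plane be z = a·x + b·y + c.
W-2−W-1: 771a − 368b = −233.7;  W-3−W-1: 19a − 442b = −55.5.
Solving gives a = −0.24827, b = 0.11489.
Gradient magnitude |∇z| = √(a² + b²) = √(0.06164 + 0.01320) = 0.27357.
True dip = arctan(0.27357) = 15.30°, dipping toward ESE (azimuth ≈ 115°).

15.30°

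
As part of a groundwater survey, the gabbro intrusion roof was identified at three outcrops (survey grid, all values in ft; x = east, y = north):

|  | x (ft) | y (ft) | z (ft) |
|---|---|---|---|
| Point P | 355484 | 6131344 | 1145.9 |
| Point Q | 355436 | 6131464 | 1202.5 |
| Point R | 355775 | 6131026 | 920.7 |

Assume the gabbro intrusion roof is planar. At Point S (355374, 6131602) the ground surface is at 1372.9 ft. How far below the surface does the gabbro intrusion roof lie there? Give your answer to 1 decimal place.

Let the plane be z = a·x + b·y + c.
Point Q−Point P: −48a + 120b = 56.6;  Point R−Point P: 291a − 318b = −225.2.
Solving gives a = −0.459157509, b = 0.288003663.
Then c = 1145.9 − a·355484 − b·6131344 = −1601480.48.
At (355374, 6131602): z_contact = −163172.64 + 1765923.84 − 1601480.48 = 1270.71 ft.
Depth below ground = 1372.9 − 1270.71 = 102.2 ft.

102.2 ft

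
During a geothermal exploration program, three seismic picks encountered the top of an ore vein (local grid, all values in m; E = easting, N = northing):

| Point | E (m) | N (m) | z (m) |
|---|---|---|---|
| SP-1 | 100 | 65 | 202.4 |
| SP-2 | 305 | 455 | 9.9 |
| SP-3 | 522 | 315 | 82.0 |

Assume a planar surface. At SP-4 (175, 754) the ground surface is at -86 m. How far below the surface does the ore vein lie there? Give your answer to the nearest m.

Let the plane be z = a·E + b·N + c.
SP-2−SP-1: 205a + 390b = −192.5;  SP-3−SP-1: 422a + 250b = −120.4.
Solving gives a = 0.01032, b = −0.49901.
Then c = 202.4 − a·100 − b·65 = 233.80.
At (175, 754): z_contact = 1.8 − 376.3 + 233.80 = -140.6 m.
Depth below ground = -86 − (-140.6) = 55 m.

55 m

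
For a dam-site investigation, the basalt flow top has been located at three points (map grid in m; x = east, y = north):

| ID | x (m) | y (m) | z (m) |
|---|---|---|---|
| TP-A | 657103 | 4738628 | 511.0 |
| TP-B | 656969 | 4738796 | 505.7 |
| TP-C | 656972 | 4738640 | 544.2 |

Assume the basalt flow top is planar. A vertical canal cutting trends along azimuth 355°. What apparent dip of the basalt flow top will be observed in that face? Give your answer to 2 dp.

12.79°

Let the plane be z = a·x + b·y + c.
TP-B−TP-A: −134a + 168b = −5.3;  TP-C−TP-A: −131a + 12b = 33.2.
Solving gives a = −0.27653, b = −0.25211.
Unit vector along 355° is (sin 355°, cos 355°) = (-0.0872, 0.9962).
Slope in that direction = a·(-0.0872) + b·(0.9962) = −0.22705.
Apparent dip = arctan|0.22705| = 12.79° (true dip is 20.5°, so apparent ≤ true as expected).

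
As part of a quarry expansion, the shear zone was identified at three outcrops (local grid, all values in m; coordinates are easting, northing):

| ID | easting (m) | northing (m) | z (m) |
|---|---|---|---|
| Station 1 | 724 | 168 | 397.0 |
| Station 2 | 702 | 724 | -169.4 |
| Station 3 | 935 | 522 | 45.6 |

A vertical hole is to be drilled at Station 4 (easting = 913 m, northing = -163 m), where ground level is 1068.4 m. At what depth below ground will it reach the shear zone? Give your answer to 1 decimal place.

327.0 m

Two edge vectors: Station 1→Station 2 = (-22, 556, -566.4), Station 1→Station 3 = (211, 354, -351.4).
Normal n = (Station 1→Station 2) × (Station 1→Station 3) = (5127.2, -127241.2, -125104).
So ∂z/∂easting = −n_x/n_z = 0.04098 and ∂z/∂northing = −n_y/n_z = −1.01708.
Intercept c from Station 1: 397 − 29.67 + 170.87 = 538.20.
At (913, -163): z_contact = 37.42 + 165.78 + 538.20 = 741.40 m.
Depth below ground = 1068.4 − 741.40 = 327.0 m.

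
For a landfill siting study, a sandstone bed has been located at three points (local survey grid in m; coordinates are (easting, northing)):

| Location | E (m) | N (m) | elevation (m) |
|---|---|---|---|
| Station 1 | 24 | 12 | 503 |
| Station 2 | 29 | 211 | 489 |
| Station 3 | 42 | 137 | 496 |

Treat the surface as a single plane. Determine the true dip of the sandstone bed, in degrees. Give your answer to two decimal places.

8.04°

Two edge vectors: Station 1→Station 2 = (5, 199, -14), Station 1→Station 3 = (18, 125, -7).
Normal n = (Station 1→Station 2) × (Station 1→Station 3) = (357, -217, -2957).
So ∂z/∂E = −n_x/n_z = 0.12073 and ∂z/∂N = −n_y/n_z = −0.07339.
Gradient magnitude |∇z| = √(a² + b²) = √(0.01458 + 0.00539) = 0.14128.
True dip = arctan(0.14128) = 8.04°, dipping toward WNW (azimuth ≈ 301°).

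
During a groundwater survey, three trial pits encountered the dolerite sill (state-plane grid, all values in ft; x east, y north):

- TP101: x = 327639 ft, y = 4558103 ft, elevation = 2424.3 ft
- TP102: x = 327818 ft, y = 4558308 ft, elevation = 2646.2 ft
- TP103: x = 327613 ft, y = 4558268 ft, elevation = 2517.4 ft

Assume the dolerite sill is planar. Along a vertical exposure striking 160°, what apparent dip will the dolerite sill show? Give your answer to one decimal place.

Let the plane be z = a·x + b·y + c.
TP102−TP101: 179a + 205b = 221.9;  TP103−TP101: −26a + 165b = 93.1.
Solving gives a = 0.50274, b = 0.64346.
Unit vector along 160° is (sin 160°, cos 160°) = (0.3420, -0.9397).
Slope in that direction = a·(0.3420) + b·(-0.9397) = −0.43271.
Apparent dip = arctan|0.43271| = 23.4° (true dip is 39.2°, so apparent ≤ true as expected).

23.4°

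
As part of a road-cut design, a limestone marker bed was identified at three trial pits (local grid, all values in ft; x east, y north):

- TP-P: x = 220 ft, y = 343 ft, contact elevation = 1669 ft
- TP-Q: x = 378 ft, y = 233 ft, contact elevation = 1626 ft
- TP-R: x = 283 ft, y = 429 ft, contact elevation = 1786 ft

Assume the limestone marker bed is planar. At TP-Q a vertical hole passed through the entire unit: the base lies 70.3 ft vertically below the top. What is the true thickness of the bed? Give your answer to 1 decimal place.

Two edge vectors: TP-P→TP-Q = (158, -110, -43), TP-P→TP-R = (63, 86, 117).
Normal n = (TP-P→TP-Q) × (TP-P→TP-R) = (-9172, -21195, 20518).
So ∂z/∂x = −n_x/n_z = 0.44702 and ∂z/∂y = −n_y/n_z = 1.03300.
|∇z| = √(a²+b²) = 1.12557, so dip δ = arctan(1.12557) = 48.38°.
True thickness = vertical thickness × cos δ = 70.3 × cos 48.38° = 46.7 ft.

46.7 ft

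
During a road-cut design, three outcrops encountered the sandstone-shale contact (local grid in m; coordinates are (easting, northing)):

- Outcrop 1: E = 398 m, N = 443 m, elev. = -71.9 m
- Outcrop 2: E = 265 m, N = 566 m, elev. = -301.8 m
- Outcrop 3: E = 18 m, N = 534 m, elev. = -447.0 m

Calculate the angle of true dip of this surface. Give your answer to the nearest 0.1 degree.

52.5°

Two edge vectors: Outcrop 1→Outcrop 2 = (-133, 123, -229.9), Outcrop 1→Outcrop 3 = (-380, 91, -375.1).
Normal n = (Outcrop 1→Outcrop 2) × (Outcrop 1→Outcrop 3) = (-25216.4, 37473.7, 34637).
So ∂z/∂E = −n_x/n_z = 0.72802 and ∂z/∂N = −n_y/n_z = −1.08190.
Gradient magnitude |∇z| = √(a² + b²) = √(0.53001 + 1.17050) = 1.30404.
True dip = arctan(1.30404) = 52.5°, dipping toward NW (azimuth ≈ 326°).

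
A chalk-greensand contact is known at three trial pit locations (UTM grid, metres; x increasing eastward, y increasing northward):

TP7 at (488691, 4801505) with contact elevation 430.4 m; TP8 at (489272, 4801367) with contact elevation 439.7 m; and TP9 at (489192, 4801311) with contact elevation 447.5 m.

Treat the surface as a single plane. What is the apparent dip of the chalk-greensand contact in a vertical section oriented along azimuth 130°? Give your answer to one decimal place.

3.9°

Two edge vectors: TP7→TP8 = (581, -138, 9.3), TP7→TP9 = (501, -194, 17.1).
Normal n = (TP7→TP8) × (TP7→TP9) = (-555.6, -5275.8, -43576).
So ∂z/∂x = −n_x/n_z = −0.01275 and ∂z/∂y = −n_y/n_z = −0.12107.
Unit vector along 130° is (sin 130°, cos 130°) = (0.7660, -0.6428).
Slope in that direction = a·(0.7660) + b·(-0.6428) = 0.06806.
Apparent dip = arctan|0.06806| = 3.9° (true dip is 6.9°, so apparent ≤ true as expected).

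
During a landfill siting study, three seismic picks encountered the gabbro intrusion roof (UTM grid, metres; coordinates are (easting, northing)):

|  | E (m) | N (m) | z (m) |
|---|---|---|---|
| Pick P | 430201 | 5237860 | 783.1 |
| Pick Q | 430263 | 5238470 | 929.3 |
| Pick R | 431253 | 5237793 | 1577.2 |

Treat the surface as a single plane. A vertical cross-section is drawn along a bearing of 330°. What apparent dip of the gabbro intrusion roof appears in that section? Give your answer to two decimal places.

13.62°

Two edge vectors: Pick P→Pick Q = (62, 610, 146.2), Pick P→Pick R = (1052, -67, 794.1).
Normal n = (Pick P→Pick Q) × (Pick P→Pick R) = (494196.4, 104568.2, -645874).
So ∂z/∂E = −n_x/n_z = 0.76516 and ∂z/∂N = −n_y/n_z = 0.16190.
Unit vector along 330° is (sin 330°, cos 330°) = (-0.5000, 0.8660).
Slope in that direction = a·(-0.5000) + b·(0.8660) = −0.24237.
Apparent dip = arctan|0.24237| = 13.62° (true dip is 38.0°, so apparent ≤ true as expected).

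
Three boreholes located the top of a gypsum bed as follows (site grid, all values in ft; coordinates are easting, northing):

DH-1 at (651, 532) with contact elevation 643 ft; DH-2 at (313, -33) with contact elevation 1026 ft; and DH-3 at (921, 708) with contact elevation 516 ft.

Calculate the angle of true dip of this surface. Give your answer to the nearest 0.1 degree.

Two edge vectors: DH-1→DH-2 = (-338, -565, 383), DH-1→DH-3 = (270, 176, -127).
Normal n = (DH-1→DH-2) × (DH-1→DH-3) = (4347, 60484, 93062).
So ∂z/∂easting = −n_x/n_z = −0.04671 and ∂z/∂northing = −n_y/n_z = −0.64993.
Gradient magnitude |∇z| = √(a² + b²) = √(0.00218 + 0.42241) = 0.65161.
True dip = arctan(0.65161) = 33.1°, dipping toward N (azimuth ≈ 004°).

33.1°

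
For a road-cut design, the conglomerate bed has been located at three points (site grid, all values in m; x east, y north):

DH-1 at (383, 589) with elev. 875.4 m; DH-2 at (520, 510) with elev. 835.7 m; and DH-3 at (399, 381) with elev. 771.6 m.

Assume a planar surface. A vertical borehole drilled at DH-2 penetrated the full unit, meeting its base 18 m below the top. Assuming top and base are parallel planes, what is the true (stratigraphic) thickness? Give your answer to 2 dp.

16.11 m

Two edge vectors: DH-1→DH-2 = (137, -79, -39.7), DH-1→DH-3 = (16, -208, -103.8).
Normal n = (DH-1→DH-2) × (DH-1→DH-3) = (-57.4, 13585.4, -27232).
So ∂z/∂x = −n_x/n_z = −0.00211 and ∂z/∂y = −n_y/n_z = 0.49888.
|∇z| = √(a²+b²) = 0.49888, so dip δ = arctan(0.49888) = 26.51°.
True thickness = vertical thickness × cos δ = 18 × cos 26.51° = 16.11 m.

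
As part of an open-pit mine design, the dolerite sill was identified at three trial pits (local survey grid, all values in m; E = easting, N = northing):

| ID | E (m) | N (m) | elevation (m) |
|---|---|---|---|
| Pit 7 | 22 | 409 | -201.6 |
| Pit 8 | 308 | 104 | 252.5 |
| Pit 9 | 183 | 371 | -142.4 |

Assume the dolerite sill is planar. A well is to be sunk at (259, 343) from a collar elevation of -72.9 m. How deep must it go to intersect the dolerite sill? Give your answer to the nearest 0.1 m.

26.8 m

Two edge vectors: Pit 7→Pit 8 = (286, -305, 454.1), Pit 7→Pit 9 = (161, -38, 59.2).
Normal n = (Pit 7→Pit 8) × (Pit 7→Pit 9) = (-800.2, 56178.9, 38237).
So ∂z/∂E = −n_x/n_z = 0.02093 and ∂z/∂N = −n_y/n_z = −1.46923.
Intercept c from Pit 7: -201.6 − 0.46 + 600.91 = 398.85.
At (259, 343): z_contact = 5.42 − 503.95 + 398.85 = -99.67 m.
Depth below ground = -72.9 − (-99.67) = 26.8 m.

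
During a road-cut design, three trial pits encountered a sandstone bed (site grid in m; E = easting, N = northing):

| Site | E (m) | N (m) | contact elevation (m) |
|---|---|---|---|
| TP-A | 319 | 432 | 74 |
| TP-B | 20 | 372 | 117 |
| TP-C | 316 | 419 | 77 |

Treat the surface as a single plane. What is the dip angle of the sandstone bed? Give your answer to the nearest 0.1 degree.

13.0°

Let the plane be z = a·E + b·N + c.
TP-B−TP-A: −299a − 60b = 43;  TP-C−TP-A: −3a − 13b = 3.
Solving gives a = −0.10224, b = −0.20718.
Gradient magnitude |∇z| = √(a² + b²) = √(0.01045 + 0.04292) = 0.23103.
True dip = arctan(0.23103) = 13.0°, dipping toward NNE (azimuth ≈ 026°).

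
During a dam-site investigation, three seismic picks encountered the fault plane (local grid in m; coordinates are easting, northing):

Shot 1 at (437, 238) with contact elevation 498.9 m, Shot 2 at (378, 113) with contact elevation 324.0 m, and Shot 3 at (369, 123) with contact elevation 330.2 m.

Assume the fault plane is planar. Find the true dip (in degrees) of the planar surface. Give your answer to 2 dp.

Two edge vectors: Shot 1→Shot 2 = (-59, -125, -174.9), Shot 1→Shot 3 = (-68, -115, -168.7).
Normal n = (Shot 1→Shot 2) × (Shot 1→Shot 3) = (974, 1939.9, -1715).
So ∂z/∂easting = −n_x/n_z = 0.56793 and ∂z/∂northing = −n_y/n_z = 1.13114.
Gradient magnitude |∇z| = √(a² + b²) = √(0.32254 + 1.27947) = 1.26571.
True dip = arctan(1.26571) = 51.69°, dipping toward SSW (azimuth ≈ 207°).

51.69°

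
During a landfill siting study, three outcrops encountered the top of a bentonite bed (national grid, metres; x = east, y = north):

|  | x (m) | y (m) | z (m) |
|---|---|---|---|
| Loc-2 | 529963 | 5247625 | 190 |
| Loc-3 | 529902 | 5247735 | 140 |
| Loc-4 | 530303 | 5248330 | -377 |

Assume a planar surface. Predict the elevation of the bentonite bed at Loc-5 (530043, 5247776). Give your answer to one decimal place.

66.1 m

Let the plane be z = a·x + b·y + c.
Loc-3−Loc-2: −61a + 110b = −50;  Loc-4−Loc-2: 340a + 705b = −567.
Solving gives a = −0.337292457, b = −0.641589453.
Then c = 190 − a·529963 − b·5247625 = 3545763.38.
At (530043, 5247776): z = −178779.5 − 3366917.7 + 3545763.38 = 66.1 m.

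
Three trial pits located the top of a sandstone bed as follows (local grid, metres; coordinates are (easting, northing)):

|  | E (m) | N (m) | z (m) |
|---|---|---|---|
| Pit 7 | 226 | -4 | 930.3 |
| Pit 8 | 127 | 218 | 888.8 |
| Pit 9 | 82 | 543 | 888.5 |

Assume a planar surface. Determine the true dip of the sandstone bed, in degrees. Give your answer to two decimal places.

Let the plane be z = a·E + b·N + c.
Pit 8−Pit 7: −99a + 222b = −41.5;  Pit 9−Pit 7: −144a + 547b = −41.8.
Solving gives a = 0.60495, b = 0.08284.
Gradient magnitude |∇z| = √(a² + b²) = √(0.36597 + 0.00686) = 0.61060.
True dip = arctan(0.61060) = 31.41°, dipping toward W (azimuth ≈ 262°).

31.41°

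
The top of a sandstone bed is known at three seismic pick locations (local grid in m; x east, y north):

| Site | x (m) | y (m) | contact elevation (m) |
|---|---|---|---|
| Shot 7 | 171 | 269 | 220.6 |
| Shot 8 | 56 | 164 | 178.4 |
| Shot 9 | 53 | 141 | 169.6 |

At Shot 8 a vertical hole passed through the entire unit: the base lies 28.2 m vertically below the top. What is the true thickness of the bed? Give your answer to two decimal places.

26.36 m

Two edge vectors: Shot 7→Shot 8 = (-115, -105, -42.2), Shot 7→Shot 9 = (-118, -128, -51).
Normal n = (Shot 7→Shot 8) × (Shot 7→Shot 9) = (-46.6, -885.4, 2330).
So ∂z/∂x = −n_x/n_z = 0.02000 and ∂z/∂y = −n_y/n_z = 0.38000.
|∇z| = √(a²+b²) = 0.38053, so dip δ = arctan(0.38053) = 20.83°.
True thickness = vertical thickness × cos δ = 28.2 × cos 20.83° = 26.36 m.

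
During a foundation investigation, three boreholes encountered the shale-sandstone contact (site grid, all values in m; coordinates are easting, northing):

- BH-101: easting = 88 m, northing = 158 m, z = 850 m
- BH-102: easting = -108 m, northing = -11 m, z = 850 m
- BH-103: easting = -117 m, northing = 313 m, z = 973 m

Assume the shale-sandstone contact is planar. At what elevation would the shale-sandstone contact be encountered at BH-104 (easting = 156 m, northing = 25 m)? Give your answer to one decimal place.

Let the plane be z = a·easting + b·northing + c.
BH-102−BH-101: −196a − 169b = 0;  BH-103−BH-101: −205a + 155b = 123.
Solving gives a = −0.31968, b = 0.37075.
Then c = 850 − a·88 − b·158 = 819.55.
At (156, 25): z = −49.9 + 9.3 + 819.55 = 779.0 m.

779.0 m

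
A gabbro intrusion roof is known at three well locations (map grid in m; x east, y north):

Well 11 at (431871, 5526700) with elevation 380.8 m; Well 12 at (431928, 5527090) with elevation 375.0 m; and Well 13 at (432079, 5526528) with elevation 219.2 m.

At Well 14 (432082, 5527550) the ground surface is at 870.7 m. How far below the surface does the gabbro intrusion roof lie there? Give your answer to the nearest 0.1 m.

Let the plane be z = a·x + b·y + c.
Well 12−Well 11: 57a + 390b = −5.8;  Well 13−Well 11: 208a − 172b = −161.6.
Solving gives a = −0.704122124, b = 0.088038362.
Then c = 380.8 − a·431871 − b·5526700 = −182090.89.
At (432082, 5527550): z_contact = −304238.50 + 486636.45 − 182090.89 = 307.06 m.
Depth below ground = 870.7 − 307.06 = 563.6 m.

563.6 m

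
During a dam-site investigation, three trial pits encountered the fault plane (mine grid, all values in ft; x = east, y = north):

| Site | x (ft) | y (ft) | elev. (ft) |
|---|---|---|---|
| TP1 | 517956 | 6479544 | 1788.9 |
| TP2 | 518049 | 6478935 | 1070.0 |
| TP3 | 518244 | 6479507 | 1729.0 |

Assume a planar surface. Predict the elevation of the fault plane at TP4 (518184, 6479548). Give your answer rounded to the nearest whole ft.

Let the plane be z = a·x + b·y + c.
TP2−TP1: 93a − 609b = −718.9;  TP3−TP1: 288a − 37b = −59.9.
Solving gives a = −0.05745707, b = 1.17168554.
Then c = 1788.9 − a·517956 − b·6479544 = −7560438.87.
At (518184, 6479548): z = −29773.3 + 7591992.7 − 7560438.87 = 1780.5 ft.

1780 ft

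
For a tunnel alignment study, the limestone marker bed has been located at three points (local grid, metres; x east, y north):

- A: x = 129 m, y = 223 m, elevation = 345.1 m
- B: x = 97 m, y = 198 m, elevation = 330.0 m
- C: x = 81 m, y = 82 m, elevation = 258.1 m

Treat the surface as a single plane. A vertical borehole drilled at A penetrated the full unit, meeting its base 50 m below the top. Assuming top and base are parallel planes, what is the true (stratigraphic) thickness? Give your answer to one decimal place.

42.5 m

Two edge vectors: A→B = (-32, -25, -15.1), A→C = (-48, -141, -87).
Normal n = (A→B) × (A→C) = (45.9, -2059.2, 3312).
So ∂z/∂x = −n_x/n_z = −0.01386 and ∂z/∂y = −n_y/n_z = 0.62174.
|∇z| = √(a²+b²) = 0.62189, so dip δ = arctan(0.62189) = 31.88°.
True thickness = vertical thickness × cos δ = 50 × cos 31.88° = 42.5 m.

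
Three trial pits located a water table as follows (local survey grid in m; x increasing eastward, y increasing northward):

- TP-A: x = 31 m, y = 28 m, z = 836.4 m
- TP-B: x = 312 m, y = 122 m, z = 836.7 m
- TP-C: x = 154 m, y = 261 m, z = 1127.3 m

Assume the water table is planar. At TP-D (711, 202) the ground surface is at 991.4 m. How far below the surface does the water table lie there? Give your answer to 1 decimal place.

Two edge vectors: TP-A→TP-B = (281, 94, 0.3), TP-A→TP-C = (123, 233, 290.9).
Normal n = (TP-A→TP-B) × (TP-A→TP-C) = (27274.7, -81706, 53911).
So ∂z/∂x = −n_x/n_z = −0.50592 and ∂z/∂y = −n_y/n_z = 1.51557.
Intercept c from TP-A: 836.4 + 15.68 − 42.44 = 809.65.
At (711, 202): z_contact = −359.71 + 306.15 + 809.65 = 756.08 m.
Depth below ground = 991.4 − 756.08 = 235.3 m.

235.3 m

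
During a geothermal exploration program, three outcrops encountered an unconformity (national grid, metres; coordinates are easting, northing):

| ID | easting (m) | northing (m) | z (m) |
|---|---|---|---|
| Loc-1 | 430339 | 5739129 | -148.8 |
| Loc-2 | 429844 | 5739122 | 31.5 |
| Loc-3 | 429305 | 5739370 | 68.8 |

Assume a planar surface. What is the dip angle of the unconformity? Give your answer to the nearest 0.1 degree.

35.6°

Two edge vectors: Loc-1→Loc-2 = (-495, -7, 180.3), Loc-1→Loc-3 = (-1034, 241, 217.6).
Normal n = (Loc-1→Loc-2) × (Loc-1→Loc-3) = (-44975.5, -78718.2, -126533).
So ∂z/∂easting = −n_x/n_z = −0.35544 and ∂z/∂northing = −n_y/n_z = −0.62212.
Gradient magnitude |∇z| = √(a² + b²) = √(0.12634 + 0.38703) = 0.71650.
True dip = arctan(0.71650) = 35.6°, dipping toward NNE (azimuth ≈ 030°).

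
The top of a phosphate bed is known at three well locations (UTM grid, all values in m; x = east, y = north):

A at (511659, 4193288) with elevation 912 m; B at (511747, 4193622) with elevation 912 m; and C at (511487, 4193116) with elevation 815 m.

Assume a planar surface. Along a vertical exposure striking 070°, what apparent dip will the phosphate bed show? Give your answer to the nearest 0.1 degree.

33.0°

Let the plane be z = a·x + b·y + c.
B−A: 88a + 334b = 0;  C−A: −172a − 172b = −97.
Solving gives a = 0.76569, b = −0.20174.
Unit vector along 070° is (sin 70°, cos 70°) = (0.9397, 0.3420).
Slope in that direction = a·(0.9397) + b·(0.3420) = 0.65052.
Apparent dip = arctan|0.65052| = 33.0° (true dip is 38.4°, so apparent ≤ true as expected).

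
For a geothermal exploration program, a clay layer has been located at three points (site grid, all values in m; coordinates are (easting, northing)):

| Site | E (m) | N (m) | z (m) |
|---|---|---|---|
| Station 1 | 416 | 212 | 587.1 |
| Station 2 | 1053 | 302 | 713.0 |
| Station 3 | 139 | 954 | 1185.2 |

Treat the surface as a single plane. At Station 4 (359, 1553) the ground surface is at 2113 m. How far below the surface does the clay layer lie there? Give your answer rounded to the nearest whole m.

410 m

Let the plane be z = a·E + b·N + c.
Station 2−Station 1: 637a + 90b = 125.9;  Station 3−Station 1: −277a + 742b = 598.1.
Solving gives a = 0.07956, b = 0.83577.
Then c = 587.1 − a·416 − b·212 = 376.82.
At (359, 1553): z_contact = 28.6 + 1297.9 + 376.82 = 1703.3 m.
Depth below ground = 2113 − 1703.3 = 410 m.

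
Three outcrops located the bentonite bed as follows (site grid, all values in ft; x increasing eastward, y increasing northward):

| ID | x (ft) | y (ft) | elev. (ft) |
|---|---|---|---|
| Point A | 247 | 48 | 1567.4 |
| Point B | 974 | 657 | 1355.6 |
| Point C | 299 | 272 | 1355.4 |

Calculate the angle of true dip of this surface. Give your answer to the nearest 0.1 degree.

Let the plane be z = a·x + b·y + c.
Point B−Point A: 727a + 609b = −211.8;  Point C−Point A: 52a + 224b = −212.
Solving gives a = 0.62254, b = −1.09095.
Gradient magnitude |∇z| = √(a² + b²) = √(0.38756 + 1.19016) = 1.25607.
True dip = arctan(1.25607) = 51.5°, dipping toward NNW (azimuth ≈ 330°).

51.5°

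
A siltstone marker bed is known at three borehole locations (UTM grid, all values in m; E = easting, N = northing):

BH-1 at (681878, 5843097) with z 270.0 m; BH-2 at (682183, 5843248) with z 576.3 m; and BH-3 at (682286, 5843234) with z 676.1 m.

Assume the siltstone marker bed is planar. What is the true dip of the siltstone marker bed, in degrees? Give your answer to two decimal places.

44.37°

Two edge vectors: BH-1→BH-2 = (305, 151, 306.3), BH-1→BH-3 = (408, 137, 406.1).
Normal n = (BH-1→BH-2) × (BH-1→BH-3) = (19358, 1109.9, -19823).
So ∂z/∂E = −n_x/n_z = 0.97654 and ∂z/∂N = −n_y/n_z = 0.05599.
Gradient magnitude |∇z| = √(a² + b²) = √(0.95364 + 0.00313) = 0.97815.
True dip = arctan(0.97815) = 44.37°, dipping toward W (azimuth ≈ 267°).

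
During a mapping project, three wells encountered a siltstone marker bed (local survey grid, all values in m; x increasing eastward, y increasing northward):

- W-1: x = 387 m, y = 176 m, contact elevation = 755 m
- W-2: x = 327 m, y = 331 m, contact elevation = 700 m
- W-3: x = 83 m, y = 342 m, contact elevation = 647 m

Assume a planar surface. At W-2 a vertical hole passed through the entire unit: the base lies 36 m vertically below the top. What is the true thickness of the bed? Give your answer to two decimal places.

34.05 m

Two edge vectors: W-1→W-2 = (-60, 155, -55), W-1→W-3 = (-304, 166, -108).
Normal n = (W-1→W-2) × (W-1→W-3) = (-7610, 10240, 37160).
So ∂z/∂x = −n_x/n_z = 0.20479 and ∂z/∂y = −n_y/n_z = −0.27557.
|∇z| = √(a²+b²) = 0.34333, so dip δ = arctan(0.34333) = 18.95°.
True thickness = vertical thickness × cos δ = 36 × cos 18.95° = 34.05 m.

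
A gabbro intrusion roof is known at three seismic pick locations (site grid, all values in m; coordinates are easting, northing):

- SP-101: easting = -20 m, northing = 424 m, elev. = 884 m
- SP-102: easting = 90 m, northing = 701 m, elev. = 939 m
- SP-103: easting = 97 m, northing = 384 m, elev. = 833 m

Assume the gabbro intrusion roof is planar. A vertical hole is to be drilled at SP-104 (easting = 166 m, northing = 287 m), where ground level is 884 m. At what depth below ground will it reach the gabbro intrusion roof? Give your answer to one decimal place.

Two edge vectors: SP-101→SP-102 = (110, 277, 55), SP-101→SP-103 = (117, -40, -51).
Normal n = (SP-101→SP-102) × (SP-101→SP-103) = (-11927, 12045, -36809).
So ∂z/∂easting = −n_x/n_z = −0.32402 and ∂z/∂northing = −n_y/n_z = 0.32723.
Intercept c from SP-101: 884 − 6.48 − 138.75 = 738.77.
At (166, 287): z_contact = −53.79 + 93.91 + 738.77 = 778.90 m.
Depth below ground = 884 − 778.90 = 105.1 m.

105.1 m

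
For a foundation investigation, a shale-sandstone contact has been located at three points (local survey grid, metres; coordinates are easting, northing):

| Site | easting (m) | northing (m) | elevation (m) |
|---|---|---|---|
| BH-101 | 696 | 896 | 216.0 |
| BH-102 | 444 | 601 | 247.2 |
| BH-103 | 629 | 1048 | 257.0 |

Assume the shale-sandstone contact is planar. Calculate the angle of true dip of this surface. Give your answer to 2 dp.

17.89°

Two edge vectors: BH-101→BH-102 = (-252, -295, 31.2), BH-101→BH-103 = (-67, 152, 41).
Normal n = (BH-101→BH-102) × (BH-101→BH-103) = (-16837.4, 8241.6, -58069).
So ∂z/∂easting = −n_x/n_z = −0.28996 and ∂z/∂northing = −n_y/n_z = 0.14193.
Gradient magnitude |∇z| = √(a² + b²) = √(0.08407 + 0.02014) = 0.32283.
True dip = arctan(0.32283) = 17.89°, dipping toward ESE (azimuth ≈ 116°).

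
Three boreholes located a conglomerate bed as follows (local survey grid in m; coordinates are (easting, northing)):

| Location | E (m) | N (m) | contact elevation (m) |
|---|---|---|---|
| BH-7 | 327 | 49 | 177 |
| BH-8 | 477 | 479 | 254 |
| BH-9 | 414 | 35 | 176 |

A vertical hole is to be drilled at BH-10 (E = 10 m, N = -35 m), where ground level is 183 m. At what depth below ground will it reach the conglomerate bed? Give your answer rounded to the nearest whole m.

26 m

Two edge vectors: BH-7→BH-8 = (150, 430, 77), BH-7→BH-9 = (87, -14, -1).
Normal n = (BH-7→BH-8) × (BH-7→BH-9) = (648, 6849, -39510).
So ∂z/∂E = −n_x/n_z = 0.01640 and ∂z/∂N = −n_y/n_z = 0.17335.
Intercept c from BH-7: 177 − 5.36 − 8.49 = 163.14.
At (10, -35): z_contact = 0.2 − 6.1 + 163.14 = 157.2 m.
Depth below ground = 183 − 157.2 = 26 m.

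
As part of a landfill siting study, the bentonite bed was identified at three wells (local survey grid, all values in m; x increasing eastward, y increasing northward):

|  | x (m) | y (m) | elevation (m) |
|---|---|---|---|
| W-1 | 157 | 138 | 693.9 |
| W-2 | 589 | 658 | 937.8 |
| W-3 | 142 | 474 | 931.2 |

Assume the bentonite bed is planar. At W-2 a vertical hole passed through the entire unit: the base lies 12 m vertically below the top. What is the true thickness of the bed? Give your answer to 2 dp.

9.62 m

Let the plane be z = a·x + b·y + c.
W-2−W-1: 432a + 520b = 243.9;  W-3−W-1: −15a + 336b = 237.3.
Solving gives a = −0.27097, b = 0.69415.
|∇z| = √(a²+b²) = 0.74517, so dip δ = arctan(0.74517) = 36.69°.
True thickness = vertical thickness × cos δ = 12 × cos 36.69° = 9.62 m.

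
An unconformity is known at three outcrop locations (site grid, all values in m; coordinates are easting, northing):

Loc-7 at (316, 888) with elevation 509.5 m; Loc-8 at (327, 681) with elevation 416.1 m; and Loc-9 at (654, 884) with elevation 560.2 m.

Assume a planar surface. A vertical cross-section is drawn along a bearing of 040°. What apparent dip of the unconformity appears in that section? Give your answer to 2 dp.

24.32°

Let the plane be z = a·easting + b·northing + c.
Loc-8−Loc-7: 11a − 207b = −93.4;  Loc-9−Loc-7: 338a − 4b = 50.7.
Solving gives a = 0.15544, b = 0.45947.
Unit vector along 040° is (sin 40°, cos 40°) = (0.6428, 0.7660).
Slope in that direction = a·(0.6428) + b·(0.7660) = 0.45189.
Apparent dip = arctan|0.45189| = 24.32° (true dip is 25.9°, so apparent ≤ true as expected).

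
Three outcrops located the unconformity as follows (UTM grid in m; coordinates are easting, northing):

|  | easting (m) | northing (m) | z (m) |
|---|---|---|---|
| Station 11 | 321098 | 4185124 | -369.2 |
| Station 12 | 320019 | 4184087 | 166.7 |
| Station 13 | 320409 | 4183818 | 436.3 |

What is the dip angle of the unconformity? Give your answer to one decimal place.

36.7°

Let the plane be z = a·easting + b·northing + c.
Station 12−Station 11: −1079a − 1037b = 535.9;  Station 13−Station 11: −689a − 1306b = 805.5.
Solving gives a = 0.19494, b = −0.71961.
Gradient magnitude |∇z| = √(a² + b²) = √(0.03800 + 0.51784) = 0.74555.
True dip = arctan(0.74555) = 36.7°, dipping toward NNW (azimuth ≈ 345°).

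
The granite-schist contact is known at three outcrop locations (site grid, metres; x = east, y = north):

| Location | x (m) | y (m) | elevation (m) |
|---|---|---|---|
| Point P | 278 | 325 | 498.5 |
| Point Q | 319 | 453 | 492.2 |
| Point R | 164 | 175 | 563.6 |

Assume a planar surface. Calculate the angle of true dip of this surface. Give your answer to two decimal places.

Two edge vectors: Point P→Point Q = (41, 128, -6.3), Point P→Point R = (-114, -150, 65.1).
Normal n = (Point P→Point Q) × (Point P→Point R) = (7387.8, -1950.9, 8442).
So ∂z/∂x = −n_x/n_z = −0.87512 and ∂z/∂y = −n_y/n_z = 0.23109.
Gradient magnitude |∇z| = √(a² + b²) = √(0.76584 + 0.05340) = 0.90512.
True dip = arctan(0.90512) = 42.15°, dipping toward ESE (azimuth ≈ 105°).

42.15°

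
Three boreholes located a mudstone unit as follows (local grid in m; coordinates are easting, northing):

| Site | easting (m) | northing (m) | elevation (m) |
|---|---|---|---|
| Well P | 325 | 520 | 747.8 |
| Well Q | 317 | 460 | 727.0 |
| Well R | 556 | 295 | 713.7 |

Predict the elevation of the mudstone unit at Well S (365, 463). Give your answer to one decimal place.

736.0 m

Let the plane be z = a·easting + b·northing + c.
Well Q−Well P: −8a − 60b = −20.8;  Well R−Well P: 231a − 225b = −34.1.
Solving gives a = 0.16820, b = 0.32424.
Then c = 747.8 − a·325 − b·520 = 524.53.
At (365, 463): z = 61.4 + 150.1 + 524.53 = 736.0 m.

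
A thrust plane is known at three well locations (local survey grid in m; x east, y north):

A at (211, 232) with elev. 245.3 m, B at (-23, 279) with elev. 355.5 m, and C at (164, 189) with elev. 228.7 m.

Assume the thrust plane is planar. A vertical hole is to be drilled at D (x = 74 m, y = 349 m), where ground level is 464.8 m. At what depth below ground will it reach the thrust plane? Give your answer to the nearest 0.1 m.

88.9 m

Let the plane be z = a·x + b·y + c.
B−A: −234a + 47b = 110.2;  C−A: −47a − 43b = −16.6.
Solving gives a = −0.32258, b = 0.73864.
Then c = 245.3 − a·211 − b·232 = 142.00.
At (74, 349): z_contact = −23.87 + 257.78 + 142.00 = 375.91 m.
Depth below ground = 464.8 − 375.91 = 88.9 m.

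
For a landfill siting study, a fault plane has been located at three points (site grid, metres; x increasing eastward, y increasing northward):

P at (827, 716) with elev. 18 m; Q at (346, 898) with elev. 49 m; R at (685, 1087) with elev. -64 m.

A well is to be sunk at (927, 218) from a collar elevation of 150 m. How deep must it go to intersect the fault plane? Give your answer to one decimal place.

6.2 m

Let the plane be z = a·x + b·y + c.
Q−P: −481a + 182b = 31;  R−P: −142a + 371b = −82.
Solving gives a = −0.173157, b = −0.287300.
Then c = 18 − a·827 − b·716 = 366.91.
At (927, 218): z_contact = −160.52 − 62.63 + 366.91 = 143.76 m.
Depth below ground = 150 − 143.76 = 6.2 m.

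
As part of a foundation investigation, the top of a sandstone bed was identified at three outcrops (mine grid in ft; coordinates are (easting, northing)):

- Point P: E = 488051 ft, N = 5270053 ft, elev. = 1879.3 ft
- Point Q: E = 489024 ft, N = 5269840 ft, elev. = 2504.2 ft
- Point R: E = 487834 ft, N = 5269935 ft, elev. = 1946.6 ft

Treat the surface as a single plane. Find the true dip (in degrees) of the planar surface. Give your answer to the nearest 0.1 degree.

Let the plane be z = a·E + b·N + c.
Point Q−Point P: 973a − 213b = 624.9;  Point R−Point P: −217a − 118b = 67.3.
Solving gives a = 0.36888, b = −1.24871.
Gradient magnitude |∇z| = √(a² + b²) = √(0.13608 + 1.55928) = 1.30206.
True dip = arctan(1.30206) = 52.5°, dipping toward NNW (azimuth ≈ 344°).

52.5°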